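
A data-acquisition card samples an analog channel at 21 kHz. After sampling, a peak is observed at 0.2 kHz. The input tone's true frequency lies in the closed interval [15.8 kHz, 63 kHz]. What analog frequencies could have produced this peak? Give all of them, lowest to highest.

Frequencies that alias to 0.2 kHz are k·fs ± 0.2 kHz for integer k ≥ 0.
k=0: 0.2 kHz.
k=1: 20.8 kHz, 21.2 kHz.
k=2: 41.8 kHz, 42.2 kHz.
k=3: 62.8 kHz, 63.2 kHz.
k=4: 83.8 kHz, 84.2 kHz.
Within [15.8 kHz, 63 kHz]: 20.8 kHz, 21.2 kHz, 41.8 kHz, 42.2 kHz, 62.8 kHz.

20.8 kHz, 21.2 kHz, 41.8 kHz, 42.2 kHz, 62.8 kHz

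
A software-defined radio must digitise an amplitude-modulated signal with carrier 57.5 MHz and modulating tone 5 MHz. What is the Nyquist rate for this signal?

125 MHz

AM sidebands sit at fc ± fm = 52.5 MHz and 62.5 MHz.
Highest-frequency component: 62.5 MHz.
Nyquist rate = 2 × 62.5 MHz = 125 MHz.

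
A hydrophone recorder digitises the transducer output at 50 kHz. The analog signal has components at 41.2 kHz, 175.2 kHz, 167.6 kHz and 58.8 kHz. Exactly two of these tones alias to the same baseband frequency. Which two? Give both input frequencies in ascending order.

fs/2 = 25 kHz.
41.2 kHz > fs/2 = 25 kHz, folds to fs − 41.2 kHz = 8.8 kHz.
175.2 kHz mod fs = 25.2 kHz.
25.2 kHz > fs/2 = 25 kHz, folds to fs − 25.2 kHz = 24.8 kHz.
167.6 kHz mod fs = 17.6 kHz.
17.6 kHz ≤ fs/2 = 25 kHz, appears at 17.6 kHz.
58.8 kHz mod fs = 8.8 kHz.
8.8 kHz ≤ fs/2 = 25 kHz, appears at 8.8 kHz.
41.2 kHz and 58.8 kHz both map to 8.8 kHz.

41.2 kHz, 58.8 kHz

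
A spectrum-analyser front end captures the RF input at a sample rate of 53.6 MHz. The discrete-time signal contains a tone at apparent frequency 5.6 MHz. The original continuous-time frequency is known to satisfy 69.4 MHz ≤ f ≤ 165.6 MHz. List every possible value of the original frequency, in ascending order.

101.6 MHz, 112.8 MHz, 155.2 MHz

Frequencies that alias to 5.6 MHz are k·fs ± 5.6 MHz for integer k ≥ 0.
k=0: 5.6 MHz.
k=1: 48 MHz, 59.2 MHz.
k=2: 101.6 MHz, 112.8 MHz.
k=3: 155.2 MHz, 166.4 MHz.
k=4: 208.8 MHz, 220 MHz.
Within [69.4 MHz, 165.6 MHz]: 101.6 MHz, 112.8 MHz, 155.2 MHz.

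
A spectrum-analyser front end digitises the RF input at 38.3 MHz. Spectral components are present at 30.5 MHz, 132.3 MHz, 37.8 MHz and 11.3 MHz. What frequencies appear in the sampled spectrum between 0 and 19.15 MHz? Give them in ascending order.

0.5 MHz, 7.8 MHz, 11.3 MHz, 17.4 MHz

fs/2 = 19.15 MHz.
30.5 MHz > fs/2 = 19.15 MHz, folds to fs − 30.5 MHz = 7.8 MHz.
132.3 MHz mod fs = 17.4 MHz.
17.4 MHz ≤ fs/2 = 19.15 MHz, appears at 17.4 MHz.
37.8 MHz > fs/2 = 19.15 MHz, folds to fs − 37.8 MHz = 0.5 MHz.
11.3 MHz ≤ fs/2 = 19.15 MHz, passes unchanged.
Distinct values: {0.5 MHz, 7.8 MHz, 11.3 MHz, 17.4 MHz}.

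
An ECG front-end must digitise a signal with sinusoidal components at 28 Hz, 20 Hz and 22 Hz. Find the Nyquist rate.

56 Hz

Highest-frequency component: 28 Hz.
Nyquist rate = 2 × 28 Hz = 56 Hz.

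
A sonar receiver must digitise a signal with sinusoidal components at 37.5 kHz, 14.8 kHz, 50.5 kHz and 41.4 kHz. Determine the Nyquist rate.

Highest-frequency component: 50.5 kHz.
Nyquist rate = 2 × 50.5 kHz = 101 kHz.

101 kHz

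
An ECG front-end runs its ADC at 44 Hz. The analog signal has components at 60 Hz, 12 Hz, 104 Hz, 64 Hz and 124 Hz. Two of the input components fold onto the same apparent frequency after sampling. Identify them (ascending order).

60 Hz, 104 Hz

fs/2 = 22 Hz.
60 Hz mod fs = 16 Hz.
16 Hz ≤ fs/2 = 22 Hz, appears at 16 Hz.
12 Hz ≤ fs/2 = 22 Hz, passes unchanged.
104 Hz mod fs = 16 Hz.
16 Hz ≤ fs/2 = 22 Hz, appears at 16 Hz.
64 Hz mod fs = 20 Hz.
20 Hz ≤ fs/2 = 22 Hz, appears at 20 Hz.
124 Hz mod fs = 36 Hz.
36 Hz > fs/2 = 22 Hz, folds to fs − 36 Hz = 8 Hz.
60 Hz and 104 Hz both map to 16 Hz.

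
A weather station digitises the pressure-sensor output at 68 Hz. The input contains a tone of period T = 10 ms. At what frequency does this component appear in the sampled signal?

T = 10 ms → f = 1/T = 100 Hz.
100 Hz mod fs = 32 Hz.
32 Hz ≤ fs/2 = 34 Hz, appears at 32 Hz.

32 Hz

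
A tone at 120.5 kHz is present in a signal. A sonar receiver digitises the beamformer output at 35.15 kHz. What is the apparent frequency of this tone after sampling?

15.05 kHz

120.5 kHz mod fs = 15.05 kHz.
15.05 kHz ≤ fs/2 = 17.575 kHz, appears at 15.05 kHz.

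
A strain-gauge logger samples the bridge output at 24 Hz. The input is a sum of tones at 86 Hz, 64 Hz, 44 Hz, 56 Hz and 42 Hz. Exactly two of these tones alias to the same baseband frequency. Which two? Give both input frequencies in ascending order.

56 Hz, 64 Hz

fs/2 = 12 Hz.
86 Hz mod fs = 14 Hz.
14 Hz > fs/2 = 12 Hz, folds to fs − 14 Hz = 10 Hz.
64 Hz mod fs = 16 Hz.
16 Hz > fs/2 = 12 Hz, folds to fs − 16 Hz = 8 Hz.
44 Hz mod fs = 20 Hz.
20 Hz > fs/2 = 12 Hz, folds to fs − 20 Hz = 4 Hz.
56 Hz mod fs = 8 Hz.
8 Hz ≤ fs/2 = 12 Hz, appears at 8 Hz.
42 Hz mod fs = 18 Hz.
18 Hz > fs/2 = 12 Hz, folds to fs − 18 Hz = 6 Hz.
56 Hz and 64 Hz both map to 8 Hz.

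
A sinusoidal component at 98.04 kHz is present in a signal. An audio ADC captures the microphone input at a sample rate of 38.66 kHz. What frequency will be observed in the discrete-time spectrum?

98.04 kHz mod fs = 20.72 kHz.
20.72 kHz > fs/2 = 19.33 kHz, folds to fs − 20.72 kHz = 17.94 kHz.

17.94 kHz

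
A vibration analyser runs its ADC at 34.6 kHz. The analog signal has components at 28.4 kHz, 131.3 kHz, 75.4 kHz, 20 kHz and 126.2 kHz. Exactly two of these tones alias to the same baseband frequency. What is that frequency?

6.2 kHz

fs/2 = 17.3 kHz.
28.4 kHz > fs/2 = 17.3 kHz, folds to fs − 28.4 kHz = 6.2 kHz.
131.3 kHz mod fs = 27.5 kHz.
27.5 kHz > fs/2 = 17.3 kHz, folds to fs − 27.5 kHz = 7.1 kHz.
75.4 kHz mod fs = 6.2 kHz.
6.2 kHz ≤ fs/2 = 17.3 kHz, appears at 6.2 kHz.
20 kHz > fs/2 = 17.3 kHz, folds to fs − 20 kHz = 14.6 kHz.
126.2 kHz mod fs = 22.4 kHz.
22.4 kHz > fs/2 = 17.3 kHz, folds to fs − 22.4 kHz = 12.2 kHz.
28.4 kHz and 75.4 kHz both map to 6.2 kHz.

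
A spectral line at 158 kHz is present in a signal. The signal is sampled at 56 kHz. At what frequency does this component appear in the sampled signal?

10 kHz

158 kHz mod fs = 46 kHz.
46 kHz > fs/2 = 28 kHz, folds to fs − 46 kHz = 10 kHz.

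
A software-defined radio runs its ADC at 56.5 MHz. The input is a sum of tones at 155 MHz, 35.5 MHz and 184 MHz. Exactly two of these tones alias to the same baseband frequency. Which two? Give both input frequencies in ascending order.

fs/2 = 28.25 MHz.
155 MHz mod fs = 42 MHz.
42 MHz > fs/2 = 28.25 MHz, folds to fs − 42 MHz = 14.5 MHz.
35.5 MHz > fs/2 = 28.25 MHz, folds to fs − 35.5 MHz = 21 MHz.
184 MHz mod fs = 14.5 MHz.
14.5 MHz ≤ fs/2 = 28.25 MHz, appears at 14.5 MHz.
155 MHz and 184 MHz both map to 14.5 MHz.

155 MHz, 184 MHz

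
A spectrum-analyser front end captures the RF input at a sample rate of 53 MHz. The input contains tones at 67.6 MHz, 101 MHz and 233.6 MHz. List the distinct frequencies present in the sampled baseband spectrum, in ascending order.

fs/2 = 26.5 MHz.
67.6 MHz mod fs = 14.6 MHz.
14.6 MHz ≤ fs/2 = 26.5 MHz, appears at 14.6 MHz.
101 MHz mod fs = 48 MHz.
48 MHz > fs/2 = 26.5 MHz, folds to fs − 48 MHz = 5 MHz.
233.6 MHz mod fs = 21.6 MHz.
21.6 MHz ≤ fs/2 = 26.5 MHz, appears at 21.6 MHz.
Distinct values: {5 MHz, 14.6 MHz, 21.6 MHz}.

5 MHz, 14.6 MHz, 21.6 MHz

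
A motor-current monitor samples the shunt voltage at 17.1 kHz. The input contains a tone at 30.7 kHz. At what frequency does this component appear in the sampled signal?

30.7 kHz mod fs = 13.6 kHz.
13.6 kHz > fs/2 = 8.55 kHz, folds to fs − 13.6 kHz = 3.5 kHz.

3.5 kHz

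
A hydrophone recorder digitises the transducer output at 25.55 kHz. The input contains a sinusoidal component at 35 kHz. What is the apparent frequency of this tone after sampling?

9.45 kHz

35 kHz mod fs = 9.45 kHz.
9.45 kHz ≤ fs/2 = 12.775 kHz, appears at 9.45 kHz.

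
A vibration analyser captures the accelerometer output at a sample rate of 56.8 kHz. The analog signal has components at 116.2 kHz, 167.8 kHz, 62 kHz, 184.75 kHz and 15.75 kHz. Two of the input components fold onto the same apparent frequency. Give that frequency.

2.6 kHz

fs/2 = 28.4 kHz.
116.2 kHz mod fs = 2.6 kHz.
2.6 kHz ≤ fs/2 = 28.4 kHz, appears at 2.6 kHz.
167.8 kHz mod fs = 54.2 kHz.
54.2 kHz > fs/2 = 28.4 kHz, folds to fs − 54.2 kHz = 2.6 kHz.
62 kHz mod fs = 5.2 kHz.
5.2 kHz ≤ fs/2 = 28.4 kHz, appears at 5.2 kHz.
184.75 kHz mod fs = 14.35 kHz.
14.35 kHz ≤ fs/2 = 28.4 kHz, appears at 14.35 kHz.
15.75 kHz ≤ fs/2 = 28.4 kHz, passes unchanged.
116.2 kHz and 167.8 kHz both map to 2.6 kHz.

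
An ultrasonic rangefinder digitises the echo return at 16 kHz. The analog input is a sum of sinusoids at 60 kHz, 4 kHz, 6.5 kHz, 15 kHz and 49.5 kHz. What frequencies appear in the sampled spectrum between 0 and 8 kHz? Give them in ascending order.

1 kHz, 1.5 kHz, 4 kHz, 6.5 kHz

fs/2 = 8 kHz.
60 kHz mod fs = 12 kHz.
12 kHz > fs/2 = 8 kHz, folds to fs − 12 kHz = 4 kHz.
4 kHz ≤ fs/2 = 8 kHz, passes unchanged.
6.5 kHz ≤ fs/2 = 8 kHz, passes unchanged.
15 kHz > fs/2 = 8 kHz, folds to fs − 15 kHz = 1 kHz.
49.5 kHz mod fs = 1.5 kHz.
1.5 kHz ≤ fs/2 = 8 kHz, appears at 1.5 kHz.
Distinct values: {1 kHz, 1.5 kHz, 4 kHz, 6.5 kHz}.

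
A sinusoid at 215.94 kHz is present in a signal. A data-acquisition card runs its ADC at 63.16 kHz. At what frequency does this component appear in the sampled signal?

26.46 kHz

215.94 kHz mod fs = 26.46 kHz.
26.46 kHz ≤ fs/2 = 31.58 kHz, appears at 26.46 kHz.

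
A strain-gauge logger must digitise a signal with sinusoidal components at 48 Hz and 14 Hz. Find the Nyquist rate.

Highest-frequency component: 48 Hz.
Nyquist rate = 2 × 48 Hz = 96 Hz.

96 Hz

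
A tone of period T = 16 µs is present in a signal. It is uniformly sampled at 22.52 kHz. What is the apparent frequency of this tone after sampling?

5.06 kHz

T = 16 µs → f = 1/T = 62.5 kHz.
62.5 kHz mod fs = 17.46 kHz.
17.46 kHz > fs/2 = 11.26 kHz, folds to fs − 17.46 kHz = 5.06 kHz.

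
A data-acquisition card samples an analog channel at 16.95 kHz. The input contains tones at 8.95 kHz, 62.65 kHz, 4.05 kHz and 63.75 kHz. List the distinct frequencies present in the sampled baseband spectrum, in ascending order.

fs/2 = 8.475 kHz.
8.95 kHz > fs/2 = 8.475 kHz, folds to fs − 8.95 kHz = 8 kHz.
62.65 kHz mod fs = 11.8 kHz.
11.8 kHz > fs/2 = 8.475 kHz, folds to fs − 11.8 kHz = 5.15 kHz.
4.05 kHz ≤ fs/2 = 8.475 kHz, passes unchanged.
63.75 kHz mod fs = 12.9 kHz.
12.9 kHz > fs/2 = 8.475 kHz, folds to fs − 12.9 kHz = 4.05 kHz.
Distinct values: {4.05 kHz, 5.15 kHz, 8 kHz}.

4.05 kHz, 5.15 kHz, 8 kHz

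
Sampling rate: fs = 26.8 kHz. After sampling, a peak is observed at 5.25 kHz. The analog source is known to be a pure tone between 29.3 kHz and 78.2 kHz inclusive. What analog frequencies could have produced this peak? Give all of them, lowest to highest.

32.05 kHz, 48.35 kHz, 58.85 kHz, 75.15 kHz

Frequencies that alias to 5.25 kHz are k·fs ± 5.25 kHz for integer k ≥ 0.
k=0: 5.25 kHz.
k=1: 21.55 kHz, 32.05 kHz.
k=2: 48.35 kHz, 58.85 kHz.
k=3: 75.15 kHz, 85.65 kHz.
k=4: 101.95 kHz, 112.45 kHz.
Within [29.3 kHz, 78.2 kHz]: 32.05 kHz, 48.35 kHz, 58.85 kHz, 75.15 kHz.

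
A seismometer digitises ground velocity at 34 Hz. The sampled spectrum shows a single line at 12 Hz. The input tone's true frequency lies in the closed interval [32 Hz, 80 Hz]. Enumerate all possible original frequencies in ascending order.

46 Hz, 56 Hz, 80 Hz

Frequencies that alias to 12 Hz are k·fs ± 12 Hz for integer k ≥ 0.
k=0: 12 Hz.
k=1: 22 Hz, 46 Hz.
k=2: 56 Hz, 80 Hz.
k=3: 90 Hz, 114 Hz.
Within [32 Hz, 80 Hz]: 46 Hz, 56 Hz, 80 Hz.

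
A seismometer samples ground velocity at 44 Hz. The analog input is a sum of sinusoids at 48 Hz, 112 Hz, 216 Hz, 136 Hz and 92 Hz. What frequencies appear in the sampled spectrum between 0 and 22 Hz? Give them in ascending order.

4 Hz, 20 Hz

fs/2 = 22 Hz.
48 Hz mod fs = 4 Hz.
4 Hz ≤ fs/2 = 22 Hz, appears at 4 Hz.
112 Hz mod fs = 24 Hz.
24 Hz > fs/2 = 22 Hz, folds to fs − 24 Hz = 20 Hz.
216 Hz mod fs = 40 Hz.
40 Hz > fs/2 = 22 Hz, folds to fs − 40 Hz = 4 Hz.
136 Hz mod fs = 4 Hz.
4 Hz ≤ fs/2 = 22 Hz, appears at 4 Hz.
92 Hz mod fs = 4 Hz.
4 Hz ≤ fs/2 = 22 Hz, appears at 4 Hz.
Distinct values: {4 Hz, 20 Hz}.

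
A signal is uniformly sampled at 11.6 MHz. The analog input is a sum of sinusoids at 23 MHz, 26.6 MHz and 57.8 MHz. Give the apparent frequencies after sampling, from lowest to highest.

0.2 MHz, 3.4 MHz

fs/2 = 5.8 MHz.
23 MHz mod fs = 11.4 MHz.
11.4 MHz > fs/2 = 5.8 MHz, folds to fs − 11.4 MHz = 0.2 MHz.
26.6 MHz mod fs = 3.4 MHz.
3.4 MHz ≤ fs/2 = 5.8 MHz, appears at 3.4 MHz.
57.8 MHz mod fs = 11.4 MHz.
11.4 MHz > fs/2 = 5.8 MHz, folds to fs − 11.4 MHz = 0.2 MHz.
Distinct values: {0.2 MHz, 3.4 MHz}.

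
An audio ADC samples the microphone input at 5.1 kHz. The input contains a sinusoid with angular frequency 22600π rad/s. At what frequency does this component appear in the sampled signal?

ω = 22600π rad/s → f = ω/(2π) = 11300 Hz = 11.3 kHz.
11.3 kHz mod fs = 1.1 kHz.
1.1 kHz ≤ fs/2 = 2.55 kHz, appears at 1.1 kHz.

1.1 kHz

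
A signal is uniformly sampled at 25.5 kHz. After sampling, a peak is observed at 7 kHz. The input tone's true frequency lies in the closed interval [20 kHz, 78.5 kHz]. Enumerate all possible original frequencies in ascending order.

32.5 kHz, 44 kHz, 58 kHz, 69.5 kHz

Frequencies that alias to 7 kHz are k·fs ± 7 kHz for integer k ≥ 0.
k=0: 7 kHz.
k=1: 18.5 kHz, 32.5 kHz.
k=2: 44 kHz, 58 kHz.
k=3: 69.5 kHz, 83.5 kHz.
k=4: 95 kHz, 109 kHz.
Within [20 kHz, 78.5 kHz]: 32.5 kHz, 44 kHz, 58 kHz, 69.5 kHz.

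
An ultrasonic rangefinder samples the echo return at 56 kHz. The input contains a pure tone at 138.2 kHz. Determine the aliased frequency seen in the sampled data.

26.2 kHz

138.2 kHz mod fs = 26.2 kHz.
26.2 kHz ≤ fs/2 = 28 kHz, appears at 26.2 kHz.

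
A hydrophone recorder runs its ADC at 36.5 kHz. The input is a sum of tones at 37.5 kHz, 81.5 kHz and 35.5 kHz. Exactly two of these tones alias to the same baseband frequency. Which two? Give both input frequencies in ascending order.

35.5 kHz, 37.5 kHz

fs/2 = 18.25 kHz.
37.5 kHz mod fs = 1 kHz.
1 kHz ≤ fs/2 = 18.25 kHz, appears at 1 kHz.
81.5 kHz mod fs = 8.5 kHz.
8.5 kHz ≤ fs/2 = 18.25 kHz, appears at 8.5 kHz.
35.5 kHz > fs/2 = 18.25 kHz, folds to fs − 35.5 kHz = 1 kHz.
35.5 kHz and 37.5 kHz both map to 1 kHz.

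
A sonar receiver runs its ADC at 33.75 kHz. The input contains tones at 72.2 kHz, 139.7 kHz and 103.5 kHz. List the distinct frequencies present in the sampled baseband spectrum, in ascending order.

2.25 kHz, 4.7 kHz

fs/2 = 16.875 kHz.
72.2 kHz mod fs = 4.7 kHz.
4.7 kHz ≤ fs/2 = 16.875 kHz, appears at 4.7 kHz.
139.7 kHz mod fs = 4.7 kHz.
4.7 kHz ≤ fs/2 = 16.875 kHz, appears at 4.7 kHz.
103.5 kHz mod fs = 2.25 kHz.
2.25 kHz ≤ fs/2 = 16.875 kHz, appears at 2.25 kHz.
Distinct values: {2.25 kHz, 4.7 kHz}.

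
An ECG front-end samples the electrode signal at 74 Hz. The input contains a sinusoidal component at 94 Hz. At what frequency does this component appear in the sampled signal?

20 Hz

94 Hz mod fs = 20 Hz.
20 Hz ≤ fs/2 = 37 Hz, appears at 20 Hz.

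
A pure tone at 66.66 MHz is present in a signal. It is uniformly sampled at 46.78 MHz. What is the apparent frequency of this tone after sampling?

19.88 MHz

66.66 MHz mod fs = 19.88 MHz.
19.88 MHz ≤ fs/2 = 23.39 MHz, appears at 19.88 MHz.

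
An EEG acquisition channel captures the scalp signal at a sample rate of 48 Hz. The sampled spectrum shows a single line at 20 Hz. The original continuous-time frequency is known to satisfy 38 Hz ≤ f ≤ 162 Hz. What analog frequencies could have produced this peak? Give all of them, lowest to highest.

Frequencies that alias to 20 Hz are k·fs ± 20 Hz for integer k ≥ 0.
k=0: 20 Hz.
k=1: 28 Hz, 68 Hz.
k=2: 76 Hz, 116 Hz.
k=3: 124 Hz, 164 Hz.
k=4: 172 Hz, 212 Hz.
Within [38 Hz, 162 Hz]: 68 Hz, 76 Hz, 116 Hz, 124 Hz.

68 Hz, 76 Hz, 116 Hz, 124 Hz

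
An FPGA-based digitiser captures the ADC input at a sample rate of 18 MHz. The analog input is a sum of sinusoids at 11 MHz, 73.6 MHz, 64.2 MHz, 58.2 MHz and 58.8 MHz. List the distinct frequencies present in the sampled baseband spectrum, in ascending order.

1.6 MHz, 4.2 MHz, 4.8 MHz, 7 MHz, 7.8 MHz

fs/2 = 9 MHz.
11 MHz > fs/2 = 9 MHz, folds to fs − 11 MHz = 7 MHz.
73.6 MHz mod fs = 1.6 MHz.
1.6 MHz ≤ fs/2 = 9 MHz, appears at 1.6 MHz.
64.2 MHz mod fs = 10.2 MHz.
10.2 MHz > fs/2 = 9 MHz, folds to fs − 10.2 MHz = 7.8 MHz.
58.2 MHz mod fs = 4.2 MHz.
4.2 MHz ≤ fs/2 = 9 MHz, appears at 4.2 MHz.
58.8 MHz mod fs = 4.8 MHz.
4.8 MHz ≤ fs/2 = 9 MHz, appears at 4.8 MHz.
Distinct values: {1.6 MHz, 4.2 MHz, 4.8 MHz, 7 MHz, 7.8 MHz}.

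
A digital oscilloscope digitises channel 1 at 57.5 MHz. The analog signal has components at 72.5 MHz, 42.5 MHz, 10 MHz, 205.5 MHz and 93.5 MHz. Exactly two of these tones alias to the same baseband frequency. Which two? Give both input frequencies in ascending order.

fs/2 = 28.75 MHz.
72.5 MHz mod fs = 15 MHz.
15 MHz ≤ fs/2 = 28.75 MHz, appears at 15 MHz.
42.5 MHz > fs/2 = 28.75 MHz, folds to fs − 42.5 MHz = 15 MHz.
10 MHz ≤ fs/2 = 28.75 MHz, passes unchanged.
205.5 MHz mod fs = 33 MHz.
33 MHz > fs/2 = 28.75 MHz, folds to fs − 33 MHz = 24.5 MHz.
93.5 MHz mod fs = 36 MHz.
36 MHz > fs/2 = 28.75 MHz, folds to fs − 36 MHz = 21.5 MHz.
42.5 MHz and 72.5 MHz both map to 15 MHz.

42.5 MHz, 72.5 MHz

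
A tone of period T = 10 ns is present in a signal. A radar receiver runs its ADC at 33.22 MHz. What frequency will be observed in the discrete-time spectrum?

0.34 MHz

T = 10 ns → f = 1/T = 100 MHz.
100 MHz mod fs = 0.34 MHz.
0.34 MHz ≤ fs/2 = 16.61 MHz, appears at 0.34 MHz.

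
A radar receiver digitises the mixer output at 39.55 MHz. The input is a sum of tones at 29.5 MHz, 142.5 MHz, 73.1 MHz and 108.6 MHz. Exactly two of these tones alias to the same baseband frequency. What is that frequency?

fs/2 = 19.775 MHz.
29.5 MHz > fs/2 = 19.775 MHz, folds to fs − 29.5 MHz = 10.05 MHz.
142.5 MHz mod fs = 23.85 MHz.
23.85 MHz > fs/2 = 19.775 MHz, folds to fs − 23.85 MHz = 15.7 MHz.
73.1 MHz mod fs = 33.55 MHz.
33.55 MHz > fs/2 = 19.775 MHz, folds to fs − 33.55 MHz = 6 MHz.
108.6 MHz mod fs = 29.5 MHz.
29.5 MHz > fs/2 = 19.775 MHz, folds to fs − 29.5 MHz = 10.05 MHz.
29.5 MHz and 108.6 MHz both map to 10.05 MHz.

10.05 MHz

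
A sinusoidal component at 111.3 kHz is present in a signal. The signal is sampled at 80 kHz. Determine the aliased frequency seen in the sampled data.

31.3 kHz

111.3 kHz mod fs = 31.3 kHz.
31.3 kHz ≤ fs/2 = 40 kHz, appears at 31.3 kHz.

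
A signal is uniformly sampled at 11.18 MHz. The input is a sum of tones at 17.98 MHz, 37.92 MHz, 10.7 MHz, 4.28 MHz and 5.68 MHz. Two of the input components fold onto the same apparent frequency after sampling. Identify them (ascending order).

fs/2 = 5.59 MHz.
17.98 MHz mod fs = 6.8 MHz.
6.8 MHz > fs/2 = 5.59 MHz, folds to fs − 6.8 MHz = 4.38 MHz.
37.92 MHz mod fs = 4.38 MHz.
4.38 MHz ≤ fs/2 = 5.59 MHz, appears at 4.38 MHz.
10.7 MHz > fs/2 = 5.59 MHz, folds to fs − 10.7 MHz = 0.48 MHz.
4.28 MHz ≤ fs/2 = 5.59 MHz, passes unchanged.
5.68 MHz > fs/2 = 5.59 MHz, folds to fs − 5.68 MHz = 5.5 MHz.
17.98 MHz and 37.92 MHz both map to 4.38 MHz.

17.98 MHz, 37.92 MHz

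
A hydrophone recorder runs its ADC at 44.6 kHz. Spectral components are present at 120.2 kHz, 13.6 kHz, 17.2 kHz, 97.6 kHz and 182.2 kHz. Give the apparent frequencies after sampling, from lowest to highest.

3.8 kHz, 8.4 kHz, 13.6 kHz, 17.2 kHz

fs/2 = 22.3 kHz.
120.2 kHz mod fs = 31 kHz.
31 kHz > fs/2 = 22.3 kHz, folds to fs − 31 kHz = 13.6 kHz.
13.6 kHz ≤ fs/2 = 22.3 kHz, passes unchanged.
17.2 kHz ≤ fs/2 = 22.3 kHz, passes unchanged.
97.6 kHz mod fs = 8.4 kHz.
8.4 kHz ≤ fs/2 = 22.3 kHz, appears at 8.4 kHz.
182.2 kHz mod fs = 3.8 kHz.
3.8 kHz ≤ fs/2 = 22.3 kHz, appears at 3.8 kHz.
Distinct values: {3.8 kHz, 8.4 kHz, 13.6 kHz, 17.2 kHz}.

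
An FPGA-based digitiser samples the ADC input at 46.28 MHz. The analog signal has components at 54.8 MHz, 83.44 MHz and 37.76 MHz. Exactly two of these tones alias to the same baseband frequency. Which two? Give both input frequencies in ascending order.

37.76 MHz, 54.8 MHz

fs/2 = 23.14 MHz.
54.8 MHz mod fs = 8.52 MHz.
8.52 MHz ≤ fs/2 = 23.14 MHz, appears at 8.52 MHz.
83.44 MHz mod fs = 37.16 MHz.
37.16 MHz > fs/2 = 23.14 MHz, folds to fs − 37.16 MHz = 9.12 MHz.
37.76 MHz > fs/2 = 23.14 MHz, folds to fs − 37.76 MHz = 8.52 MHz.
37.76 MHz and 54.8 MHz both map to 8.52 MHz.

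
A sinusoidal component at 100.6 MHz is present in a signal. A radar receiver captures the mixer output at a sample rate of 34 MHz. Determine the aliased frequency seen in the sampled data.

1.4 MHz

100.6 MHz mod fs = 32.6 MHz.
32.6 MHz > fs/2 = 17 MHz, folds to fs − 32.6 MHz = 1.4 MHz.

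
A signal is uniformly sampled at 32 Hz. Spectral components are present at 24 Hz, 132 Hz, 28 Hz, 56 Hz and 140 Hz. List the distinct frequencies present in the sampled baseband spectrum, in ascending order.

4 Hz, 8 Hz, 12 Hz

fs/2 = 16 Hz.
24 Hz > fs/2 = 16 Hz, folds to fs − 24 Hz = 8 Hz.
132 Hz mod fs = 4 Hz.
4 Hz ≤ fs/2 = 16 Hz, appears at 4 Hz.
28 Hz > fs/2 = 16 Hz, folds to fs − 28 Hz = 4 Hz.
56 Hz mod fs = 24 Hz.
24 Hz > fs/2 = 16 Hz, folds to fs − 24 Hz = 8 Hz.
140 Hz mod fs = 12 Hz.
12 Hz ≤ fs/2 = 16 Hz, appears at 12 Hz.
Distinct values: {4 Hz, 8 Hz, 12 Hz}.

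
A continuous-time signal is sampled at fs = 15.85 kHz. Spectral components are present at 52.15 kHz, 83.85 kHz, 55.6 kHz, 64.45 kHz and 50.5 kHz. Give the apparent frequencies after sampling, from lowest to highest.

fs/2 = 7.925 kHz.
52.15 kHz mod fs = 4.6 kHz.
4.6 kHz ≤ fs/2 = 7.925 kHz, appears at 4.6 kHz.
83.85 kHz mod fs = 4.6 kHz.
4.6 kHz ≤ fs/2 = 7.925 kHz, appears at 4.6 kHz.
55.6 kHz mod fs = 8.05 kHz.
8.05 kHz > fs/2 = 7.925 kHz, folds to fs − 8.05 kHz = 7.8 kHz.
64.45 kHz mod fs = 1.05 kHz.
1.05 kHz ≤ fs/2 = 7.925 kHz, appears at 1.05 kHz.
50.5 kHz mod fs = 2.95 kHz.
2.95 kHz ≤ fs/2 = 7.925 kHz, appears at 2.95 kHz.
Distinct values: {1.05 kHz, 2.95 kHz, 4.6 kHz, 7.8 kHz}.

1.05 kHz, 2.95 kHz, 4.6 kHz, 7.8 kHz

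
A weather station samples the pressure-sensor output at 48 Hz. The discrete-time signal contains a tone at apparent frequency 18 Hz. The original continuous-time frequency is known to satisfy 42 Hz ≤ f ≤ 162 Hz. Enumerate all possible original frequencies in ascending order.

Frequencies that alias to 18 Hz are k·fs ± 18 Hz for integer k ≥ 0.
k=0: 18 Hz.
k=1: 30 Hz, 66 Hz.
k=2: 78 Hz, 114 Hz.
k=3: 126 Hz, 162 Hz.
k=4: 174 Hz, 210 Hz.
Within [42 Hz, 162 Hz]: 66 Hz, 78 Hz, 114 Hz, 126 Hz, 162 Hz.

66 Hz, 78 Hz, 114 Hz, 126 Hz, 162 Hz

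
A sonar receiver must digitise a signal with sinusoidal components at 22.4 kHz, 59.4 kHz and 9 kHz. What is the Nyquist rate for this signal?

118.8 kHz

Highest-frequency component: 59.4 kHz.
Nyquist rate = 2 × 59.4 kHz = 118.8 kHz.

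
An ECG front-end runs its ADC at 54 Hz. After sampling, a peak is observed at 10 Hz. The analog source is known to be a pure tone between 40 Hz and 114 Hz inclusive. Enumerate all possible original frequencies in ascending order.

44 Hz, 64 Hz, 98 Hz

Frequencies that alias to 10 Hz are k·fs ± 10 Hz for integer k ≥ 0.
k=0: 10 Hz.
k=1: 44 Hz, 64 Hz.
k=2: 98 Hz, 118 Hz.
k=3: 152 Hz, 172 Hz.
Within [40 Hz, 114 Hz]: 44 Hz, 64 Hz, 98 Hz.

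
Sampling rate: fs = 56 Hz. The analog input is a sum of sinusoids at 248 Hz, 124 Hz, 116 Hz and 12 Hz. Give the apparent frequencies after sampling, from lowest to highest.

4 Hz, 12 Hz, 24 Hz

fs/2 = 28 Hz.
248 Hz mod fs = 24 Hz.
24 Hz ≤ fs/2 = 28 Hz, appears at 24 Hz.
124 Hz mod fs = 12 Hz.
12 Hz ≤ fs/2 = 28 Hz, appears at 12 Hz.
116 Hz mod fs = 4 Hz.
4 Hz ≤ fs/2 = 28 Hz, appears at 4 Hz.
12 Hz ≤ fs/2 = 28 Hz, passes unchanged.
Distinct values: {4 Hz, 12 Hz, 24 Hz}.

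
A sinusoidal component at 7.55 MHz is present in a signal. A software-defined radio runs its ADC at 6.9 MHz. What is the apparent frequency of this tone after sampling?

7.55 MHz mod fs = 0.65 MHz.
0.65 MHz ≤ fs/2 = 3.45 MHz, appears at 0.65 MHz.

0.65 MHz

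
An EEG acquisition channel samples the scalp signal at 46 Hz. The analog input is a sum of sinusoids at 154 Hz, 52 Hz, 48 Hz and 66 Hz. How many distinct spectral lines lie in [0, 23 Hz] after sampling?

4

fs/2 = 23 Hz.
154 Hz mod fs = 16 Hz.
16 Hz ≤ fs/2 = 23 Hz, appears at 16 Hz.
52 Hz mod fs = 6 Hz.
6 Hz ≤ fs/2 = 23 Hz, appears at 6 Hz.
48 Hz mod fs = 2 Hz.
2 Hz ≤ fs/2 = 23 Hz, appears at 2 Hz.
66 Hz mod fs = 20 Hz.
20 Hz ≤ fs/2 = 23 Hz, appears at 20 Hz.
Distinct values: {2 Hz, 6 Hz, 16 Hz, 20 Hz} → 4.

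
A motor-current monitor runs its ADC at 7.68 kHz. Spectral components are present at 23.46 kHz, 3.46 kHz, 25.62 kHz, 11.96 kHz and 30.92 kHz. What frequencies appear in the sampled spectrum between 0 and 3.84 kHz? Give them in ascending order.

fs/2 = 3.84 kHz.
23.46 kHz mod fs = 0.42 kHz.
0.42 kHz ≤ fs/2 = 3.84 kHz, appears at 0.42 kHz.
3.46 kHz ≤ fs/2 = 3.84 kHz, passes unchanged.
25.62 kHz mod fs = 2.58 kHz.
2.58 kHz ≤ fs/2 = 3.84 kHz, appears at 2.58 kHz.
11.96 kHz mod fs = 4.28 kHz.
4.28 kHz > fs/2 = 3.84 kHz, folds to fs − 4.28 kHz = 3.4 kHz.
30.92 kHz mod fs = 0.2 kHz.
0.2 kHz ≤ fs/2 = 3.84 kHz, appears at 0.2 kHz.
Distinct values: {0.2 kHz, 0.42 kHz, 2.58 kHz, 3.4 kHz, 3.46 kHz}.

0.2 kHz, 0.42 kHz, 2.58 kHz, 3.4 kHz, 3.46 kHz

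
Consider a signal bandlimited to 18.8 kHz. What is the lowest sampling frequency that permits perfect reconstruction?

37.6 kHz

Nyquist rate = 2 × 18.8 kHz = 37.6 kHz.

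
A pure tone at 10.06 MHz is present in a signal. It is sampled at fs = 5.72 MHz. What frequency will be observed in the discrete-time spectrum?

10.06 MHz mod fs = 4.34 MHz.
4.34 MHz > fs/2 = 2.86 MHz, folds to fs − 4.34 MHz = 1.38 MHz.

1.38 MHz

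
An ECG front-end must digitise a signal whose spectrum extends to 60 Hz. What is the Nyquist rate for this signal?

Nyquist rate = 2 × 60 Hz = 120 Hz.

120 Hz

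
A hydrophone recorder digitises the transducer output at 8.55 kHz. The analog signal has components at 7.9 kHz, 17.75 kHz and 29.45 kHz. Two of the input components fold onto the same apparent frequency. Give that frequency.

0.65 kHz

fs/2 = 4.275 kHz.
7.9 kHz > fs/2 = 4.275 kHz, folds to fs − 7.9 kHz = 0.65 kHz.
17.75 kHz mod fs = 0.65 kHz.
0.65 kHz ≤ fs/2 = 4.275 kHz, appears at 0.65 kHz.
29.45 kHz mod fs = 3.8 kHz.
3.8 kHz ≤ fs/2 = 4.275 kHz, appears at 3.8 kHz.
7.9 kHz and 17.75 kHz both map to 0.65 kHz.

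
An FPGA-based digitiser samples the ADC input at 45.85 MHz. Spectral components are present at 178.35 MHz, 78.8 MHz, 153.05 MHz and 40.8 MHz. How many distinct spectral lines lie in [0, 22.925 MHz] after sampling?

3

fs/2 = 22.925 MHz.
178.35 MHz mod fs = 40.8 MHz.
40.8 MHz > fs/2 = 22.925 MHz, folds to fs − 40.8 MHz = 5.05 MHz.
78.8 MHz mod fs = 32.95 MHz.
32.95 MHz > fs/2 = 22.925 MHz, folds to fs − 32.95 MHz = 12.9 MHz.
153.05 MHz mod fs = 15.5 MHz.
15.5 MHz ≤ fs/2 = 22.925 MHz, appears at 15.5 MHz.
40.8 MHz > fs/2 = 22.925 MHz, folds to fs − 40.8 MHz = 5.05 MHz.
Distinct values: {5.05 MHz, 12.9 MHz, 15.5 MHz} → 3.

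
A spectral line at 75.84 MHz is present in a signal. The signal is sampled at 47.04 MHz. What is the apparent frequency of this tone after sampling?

75.84 MHz mod fs = 28.8 MHz.
28.8 MHz > fs/2 = 23.52 MHz, folds to fs − 28.8 MHz = 18.24 MHz.

18.24 MHz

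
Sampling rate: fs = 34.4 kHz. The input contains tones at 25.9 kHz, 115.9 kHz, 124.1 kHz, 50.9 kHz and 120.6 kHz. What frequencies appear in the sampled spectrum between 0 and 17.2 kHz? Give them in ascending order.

8.5 kHz, 12.7 kHz, 13.5 kHz, 16.5 kHz, 17 kHz

fs/2 = 17.2 kHz.
25.9 kHz > fs/2 = 17.2 kHz, folds to fs − 25.9 kHz = 8.5 kHz.
115.9 kHz mod fs = 12.7 kHz.
12.7 kHz ≤ fs/2 = 17.2 kHz, appears at 12.7 kHz.
124.1 kHz mod fs = 20.9 kHz.
20.9 kHz > fs/2 = 17.2 kHz, folds to fs − 20.9 kHz = 13.5 kHz.
50.9 kHz mod fs = 16.5 kHz.
16.5 kHz ≤ fs/2 = 17.2 kHz, appears at 16.5 kHz.
120.6 kHz mod fs = 17.4 kHz.
17.4 kHz > fs/2 = 17.2 kHz, folds to fs − 17.4 kHz = 17 kHz.
Distinct values: {8.5 kHz, 12.7 kHz, 13.5 kHz, 16.5 kHz, 17 kHz}.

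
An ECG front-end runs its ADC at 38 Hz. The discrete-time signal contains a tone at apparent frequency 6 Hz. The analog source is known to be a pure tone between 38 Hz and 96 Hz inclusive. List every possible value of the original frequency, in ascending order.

44 Hz, 70 Hz, 82 Hz

Frequencies that alias to 6 Hz are k·fs ± 6 Hz for integer k ≥ 0.
k=0: 6 Hz.
k=1: 32 Hz, 44 Hz.
k=2: 70 Hz, 82 Hz.
k=3: 108 Hz, 120 Hz.
Within [38 Hz, 96 Hz]: 44 Hz, 70 Hz, 82 Hz.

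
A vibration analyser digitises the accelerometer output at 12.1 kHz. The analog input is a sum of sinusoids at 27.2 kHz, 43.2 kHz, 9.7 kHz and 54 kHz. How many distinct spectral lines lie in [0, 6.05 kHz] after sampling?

fs/2 = 6.05 kHz.
27.2 kHz mod fs = 3 kHz.
3 kHz ≤ fs/2 = 6.05 kHz, appears at 3 kHz.
43.2 kHz mod fs = 6.9 kHz.
6.9 kHz > fs/2 = 6.05 kHz, folds to fs − 6.9 kHz = 5.2 kHz.
9.7 kHz > fs/2 = 6.05 kHz, folds to fs − 9.7 kHz = 2.4 kHz.
54 kHz mod fs = 5.6 kHz.
5.6 kHz ≤ fs/2 = 6.05 kHz, appears at 5.6 kHz.
Distinct values: {2.4 kHz, 3 kHz, 5.2 kHz, 5.6 kHz} → 4.

4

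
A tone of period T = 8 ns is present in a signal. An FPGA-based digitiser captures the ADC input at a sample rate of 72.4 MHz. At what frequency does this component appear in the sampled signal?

T = 8 ns → f = 1/T = 125 MHz.
125 MHz mod fs = 52.6 MHz.
52.6 MHz > fs/2 = 36.2 MHz, folds to fs − 52.6 MHz = 19.8 MHz.

19.8 MHz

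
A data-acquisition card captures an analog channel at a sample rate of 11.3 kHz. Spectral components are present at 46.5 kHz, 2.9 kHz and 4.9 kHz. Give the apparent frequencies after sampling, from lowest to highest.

1.3 kHz, 2.9 kHz, 4.9 kHz

fs/2 = 5.65 kHz.
46.5 kHz mod fs = 1.3 kHz.
1.3 kHz ≤ fs/2 = 5.65 kHz, appears at 1.3 kHz.
2.9 kHz ≤ fs/2 = 5.65 kHz, passes unchanged.
4.9 kHz ≤ fs/2 = 5.65 kHz, passes unchanged.
Distinct values: {1.3 kHz, 2.9 kHz, 4.9 kHz}.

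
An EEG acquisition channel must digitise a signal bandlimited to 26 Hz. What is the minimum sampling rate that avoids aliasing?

Nyquist rate = 2 × 26 Hz = 52 Hz.

52 Hz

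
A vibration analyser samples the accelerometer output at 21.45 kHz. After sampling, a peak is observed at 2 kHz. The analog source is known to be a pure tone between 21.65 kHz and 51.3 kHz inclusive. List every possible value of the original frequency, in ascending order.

Frequencies that alias to 2 kHz are k·fs ± 2 kHz for integer k ≥ 0.
k=0: 2 kHz.
k=1: 19.45 kHz, 23.45 kHz.
k=2: 40.9 kHz, 44.9 kHz.
k=3: 62.35 kHz, 66.35 kHz.
Within [21.65 kHz, 51.3 kHz]: 23.45 kHz, 40.9 kHz, 44.9 kHz.

23.45 kHz, 40.9 kHz, 44.9 kHz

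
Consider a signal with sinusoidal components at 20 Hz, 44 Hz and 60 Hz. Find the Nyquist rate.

Highest-frequency component: 60 Hz.
Nyquist rate = 2 × 60 Hz = 120 Hz.

120 Hz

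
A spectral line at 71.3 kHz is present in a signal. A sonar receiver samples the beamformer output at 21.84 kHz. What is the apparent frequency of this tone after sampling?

5.78 kHz

71.3 kHz mod fs = 5.78 kHz.
5.78 kHz ≤ fs/2 = 10.92 kHz, appears at 5.78 kHz.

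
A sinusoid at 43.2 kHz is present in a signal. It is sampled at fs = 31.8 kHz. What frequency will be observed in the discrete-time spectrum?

43.2 kHz mod fs = 11.4 kHz.
11.4 kHz ≤ fs/2 = 15.9 kHz, appears at 11.4 kHz.

11.4 kHz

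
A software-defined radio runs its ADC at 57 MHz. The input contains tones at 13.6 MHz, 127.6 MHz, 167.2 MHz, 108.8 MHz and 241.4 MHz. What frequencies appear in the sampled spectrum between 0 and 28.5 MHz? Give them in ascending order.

3.8 MHz, 5.2 MHz, 13.4 MHz, 13.6 MHz

fs/2 = 28.5 MHz.
13.6 MHz ≤ fs/2 = 28.5 MHz, passes unchanged.
127.6 MHz mod fs = 13.6 MHz.
13.6 MHz ≤ fs/2 = 28.5 MHz, appears at 13.6 MHz.
167.2 MHz mod fs = 53.2 MHz.
53.2 MHz > fs/2 = 28.5 MHz, folds to fs − 53.2 MHz = 3.8 MHz.
108.8 MHz mod fs = 51.8 MHz.
51.8 MHz > fs/2 = 28.5 MHz, folds to fs − 51.8 MHz = 5.2 MHz.
241.4 MHz mod fs = 13.4 MHz.
13.4 MHz ≤ fs/2 = 28.5 MHz, appears at 13.4 MHz.
Distinct values: {3.8 MHz, 5.2 MHz, 13.4 MHz, 13.6 MHz}.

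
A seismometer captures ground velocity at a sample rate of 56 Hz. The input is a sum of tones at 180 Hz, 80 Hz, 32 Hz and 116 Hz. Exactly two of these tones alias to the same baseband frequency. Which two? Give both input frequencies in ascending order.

32 Hz, 80 Hz

fs/2 = 28 Hz.
180 Hz mod fs = 12 Hz.
12 Hz ≤ fs/2 = 28 Hz, appears at 12 Hz.
80 Hz mod fs = 24 Hz.
24 Hz ≤ fs/2 = 28 Hz, appears at 24 Hz.
32 Hz > fs/2 = 28 Hz, folds to fs − 32 Hz = 24 Hz.
116 Hz mod fs = 4 Hz.
4 Hz ≤ fs/2 = 28 Hz, appears at 4 Hz.
32 Hz and 80 Hz both map to 24 Hz.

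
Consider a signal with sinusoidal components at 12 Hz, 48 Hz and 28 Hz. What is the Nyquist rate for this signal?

Highest-frequency component: 48 Hz.
Nyquist rate = 2 × 48 Hz = 96 Hz.

96 Hz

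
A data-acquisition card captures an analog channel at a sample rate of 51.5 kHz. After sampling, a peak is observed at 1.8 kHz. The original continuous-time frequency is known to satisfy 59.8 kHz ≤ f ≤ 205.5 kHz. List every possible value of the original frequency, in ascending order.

101.2 kHz, 104.8 kHz, 152.7 kHz, 156.3 kHz, 204.2 kHz

Frequencies that alias to 1.8 kHz are k·fs ± 1.8 kHz for integer k ≥ 0.
k=0: 1.8 kHz.
k=1: 49.7 kHz, 53.3 kHz.
k=2: 101.2 kHz, 104.8 kHz.
k=3: 152.7 kHz, 156.3 kHz.
k=4: 204.2 kHz, 207.8 kHz.
k=5: 255.7 kHz, 259.3 kHz.
Within [59.8 kHz, 205.5 kHz]: 101.2 kHz, 104.8 kHz, 152.7 kHz, 156.3 kHz, 204.2 kHz.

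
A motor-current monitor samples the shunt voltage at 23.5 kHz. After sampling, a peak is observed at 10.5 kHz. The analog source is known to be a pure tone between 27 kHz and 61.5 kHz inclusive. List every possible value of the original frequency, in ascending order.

Frequencies that alias to 10.5 kHz are k·fs ± 10.5 kHz for integer k ≥ 0.
k=0: 10.5 kHz.
k=1: 13 kHz, 34 kHz.
k=2: 36.5 kHz, 57.5 kHz.
k=3: 60 kHz, 81 kHz.
k=4: 83.5 kHz, 104.5 kHz.
Within [27 kHz, 61.5 kHz]: 34 kHz, 36.5 kHz, 57.5 kHz, 60 kHz.

34 kHz, 36.5 kHz, 57.5 kHz, 60 kHz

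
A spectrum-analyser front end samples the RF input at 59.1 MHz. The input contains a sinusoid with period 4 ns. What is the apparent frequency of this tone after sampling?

T = 4 ns → f = 1/T = 250 MHz.
250 MHz mod fs = 13.6 MHz.
13.6 MHz ≤ fs/2 = 29.55 MHz, appears at 13.6 MHz.

13.6 MHz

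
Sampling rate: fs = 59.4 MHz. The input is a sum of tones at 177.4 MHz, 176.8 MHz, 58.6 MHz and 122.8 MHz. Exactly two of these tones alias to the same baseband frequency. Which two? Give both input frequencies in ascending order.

58.6 MHz, 177.4 MHz

fs/2 = 29.7 MHz.
177.4 MHz mod fs = 58.6 MHz.
58.6 MHz > fs/2 = 29.7 MHz, folds to fs − 58.6 MHz = 0.8 MHz.
176.8 MHz mod fs = 58 MHz.
58 MHz > fs/2 = 29.7 MHz, folds to fs − 58 MHz = 1.4 MHz.
58.6 MHz > fs/2 = 29.7 MHz, folds to fs − 58.6 MHz = 0.8 MHz.
122.8 MHz mod fs = 4 MHz.
4 MHz ≤ fs/2 = 29.7 MHz, appears at 4 MHz.
58.6 MHz and 177.4 MHz both map to 0.8 MHz.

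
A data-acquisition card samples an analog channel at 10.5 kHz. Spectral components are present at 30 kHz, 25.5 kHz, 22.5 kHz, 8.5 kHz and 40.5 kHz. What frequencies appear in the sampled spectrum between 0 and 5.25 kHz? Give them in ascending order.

1.5 kHz, 2 kHz, 4.5 kHz

fs/2 = 5.25 kHz.
30 kHz mod fs = 9 kHz.
9 kHz > fs/2 = 5.25 kHz, folds to fs − 9 kHz = 1.5 kHz.
25.5 kHz mod fs = 4.5 kHz.
4.5 kHz ≤ fs/2 = 5.25 kHz, appears at 4.5 kHz.
22.5 kHz mod fs = 1.5 kHz.
1.5 kHz ≤ fs/2 = 5.25 kHz, appears at 1.5 kHz.
8.5 kHz > fs/2 = 5.25 kHz, folds to fs − 8.5 kHz = 2 kHz.
40.5 kHz mod fs = 9 kHz.
9 kHz > fs/2 = 5.25 kHz, folds to fs − 9 kHz = 1.5 kHz.
Distinct values: {1.5 kHz, 2 kHz, 4.5 kHz}.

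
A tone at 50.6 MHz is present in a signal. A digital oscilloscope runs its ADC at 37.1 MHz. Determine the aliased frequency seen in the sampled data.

50.6 MHz mod fs = 13.5 MHz.
13.5 MHz ≤ fs/2 = 18.55 MHz, appears at 13.5 MHz.

13.5 MHz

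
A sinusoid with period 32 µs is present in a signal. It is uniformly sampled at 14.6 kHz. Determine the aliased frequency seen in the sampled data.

T = 32 µs → f = 1/T = 31.25 kHz.
31.25 kHz mod fs = 2.05 kHz.
2.05 kHz ≤ fs/2 = 7.3 kHz, appears at 2.05 kHz.

2.05 kHz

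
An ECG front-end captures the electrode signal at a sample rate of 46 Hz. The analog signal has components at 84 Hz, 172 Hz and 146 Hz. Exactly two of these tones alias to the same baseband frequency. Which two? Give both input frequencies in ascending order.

fs/2 = 23 Hz.
84 Hz mod fs = 38 Hz.
38 Hz > fs/2 = 23 Hz, folds to fs − 38 Hz = 8 Hz.
172 Hz mod fs = 34 Hz.
34 Hz > fs/2 = 23 Hz, folds to fs − 34 Hz = 12 Hz.
146 Hz mod fs = 8 Hz.
8 Hz ≤ fs/2 = 23 Hz, appears at 8 Hz.
84 Hz and 146 Hz both map to 8 Hz.

84 Hz, 146 Hz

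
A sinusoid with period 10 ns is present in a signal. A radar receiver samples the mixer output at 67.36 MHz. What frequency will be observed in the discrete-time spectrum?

32.64 MHz

T = 10 ns → f = 1/T = 100 MHz.
100 MHz mod fs = 32.64 MHz.
32.64 MHz ≤ fs/2 = 33.68 MHz, appears at 32.64 MHz.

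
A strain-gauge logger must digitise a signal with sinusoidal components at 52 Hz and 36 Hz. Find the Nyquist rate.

Highest-frequency component: 52 Hz.
Nyquist rate = 2 × 52 Hz = 104 Hz.

104 Hz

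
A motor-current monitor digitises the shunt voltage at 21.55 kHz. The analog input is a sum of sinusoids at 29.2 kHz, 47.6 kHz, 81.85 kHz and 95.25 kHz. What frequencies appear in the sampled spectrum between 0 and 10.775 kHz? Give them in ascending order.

4.35 kHz, 4.5 kHz, 7.65 kHz, 9.05 kHz

fs/2 = 10.775 kHz.
29.2 kHz mod fs = 7.65 kHz.
7.65 kHz ≤ fs/2 = 10.775 kHz, appears at 7.65 kHz.
47.6 kHz mod fs = 4.5 kHz.
4.5 kHz ≤ fs/2 = 10.775 kHz, appears at 4.5 kHz.
81.85 kHz mod fs = 17.2 kHz.
17.2 kHz > fs/2 = 10.775 kHz, folds to fs − 17.2 kHz = 4.35 kHz.
95.25 kHz mod fs = 9.05 kHz.
9.05 kHz ≤ fs/2 = 10.775 kHz, appears at 9.05 kHz.
Distinct values: {4.35 kHz, 4.5 kHz, 7.65 kHz, 9.05 kHz}.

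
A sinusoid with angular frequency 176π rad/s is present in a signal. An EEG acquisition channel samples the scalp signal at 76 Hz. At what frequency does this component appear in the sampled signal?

ω = 176π rad/s → f = ω/(2π) = 88 Hz.
88 Hz mod fs = 12 Hz.
12 Hz ≤ fs/2 = 38 Hz, appears at 12 Hz.

12 Hz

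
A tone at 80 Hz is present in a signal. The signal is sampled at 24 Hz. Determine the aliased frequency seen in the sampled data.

80 Hz mod fs = 8 Hz.
8 Hz ≤ fs/2 = 12 Hz, appears at 8 Hz.

8 Hz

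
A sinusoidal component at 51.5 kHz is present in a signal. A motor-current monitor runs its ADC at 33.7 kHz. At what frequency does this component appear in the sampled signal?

51.5 kHz mod fs = 17.8 kHz.
17.8 kHz > fs/2 = 16.85 kHz, folds to fs − 17.8 kHz = 15.9 kHz.

15.9 kHz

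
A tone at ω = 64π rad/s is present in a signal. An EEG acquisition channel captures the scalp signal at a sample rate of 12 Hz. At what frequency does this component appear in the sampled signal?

ω = 64π rad/s → f = ω/(2π) = 32 Hz.
32 Hz mod fs = 8 Hz.
8 Hz > fs/2 = 6 Hz, folds to fs − 8 Hz = 4 Hz.

4 Hz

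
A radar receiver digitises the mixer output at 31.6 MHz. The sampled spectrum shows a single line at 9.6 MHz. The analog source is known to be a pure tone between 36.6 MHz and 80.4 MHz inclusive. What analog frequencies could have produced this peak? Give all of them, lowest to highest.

Frequencies that alias to 9.6 MHz are k·fs ± 9.6 MHz for integer k ≥ 0.
k=0: 9.6 MHz.
k=1: 22 MHz, 41.2 MHz.
k=2: 53.6 MHz, 72.8 MHz.
k=3: 85.2 MHz, 104.4 MHz.
Within [36.6 MHz, 80.4 MHz]: 41.2 MHz, 53.6 MHz, 72.8 MHz.

41.2 MHz, 53.6 MHz, 72.8 MHz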